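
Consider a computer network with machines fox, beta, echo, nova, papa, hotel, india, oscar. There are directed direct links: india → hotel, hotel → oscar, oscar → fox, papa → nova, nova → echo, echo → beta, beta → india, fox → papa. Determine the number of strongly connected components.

{fox, beta, echo, nova, papa, hotel, india, oscar} are all mutually reachable — one SCC of size 8.
That gives 1 strongly connected component.

1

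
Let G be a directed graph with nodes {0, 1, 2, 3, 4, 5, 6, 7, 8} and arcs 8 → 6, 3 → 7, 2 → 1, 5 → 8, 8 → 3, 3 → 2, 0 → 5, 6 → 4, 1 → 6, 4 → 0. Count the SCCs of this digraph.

{0, 1, 2, 3, 4, 5, 6, 8} are all mutually reachable — one SCC of size 8.
{7} is an SCC by itself.
That gives 2 strongly connected components.

2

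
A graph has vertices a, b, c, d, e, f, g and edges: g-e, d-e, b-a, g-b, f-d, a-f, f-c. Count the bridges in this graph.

1

The edges on the cycle g-b-a-f-d-e-g are not bridges since each lies on that cycle.
But removing f-c disconnects f from c — this is a bridge.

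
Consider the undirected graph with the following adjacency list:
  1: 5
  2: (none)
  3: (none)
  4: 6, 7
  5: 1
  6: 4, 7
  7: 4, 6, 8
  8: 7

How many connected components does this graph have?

2 is isolated — a component by itself.
3 is isolated — a component by itself.
Starting from 1 we can reach 1, 5. That is one component of size 2.
Starting from 4 we can reach 4, 6, 7, 8. That is one component of size 4.
Total: 4 components.

4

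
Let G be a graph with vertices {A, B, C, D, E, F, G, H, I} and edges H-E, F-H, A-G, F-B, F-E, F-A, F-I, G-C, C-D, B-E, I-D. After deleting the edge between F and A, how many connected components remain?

F and A are still connected via F-I-D-C-G-A, so the component count stays at 1.

1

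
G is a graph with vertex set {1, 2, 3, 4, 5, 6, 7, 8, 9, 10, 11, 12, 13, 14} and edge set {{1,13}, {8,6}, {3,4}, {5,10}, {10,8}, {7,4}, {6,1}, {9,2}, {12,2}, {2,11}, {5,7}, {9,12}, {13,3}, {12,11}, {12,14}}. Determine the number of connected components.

Starting from 2 we can reach 2, 9, 11, 12, 14. That is one component of size 5.
Starting from 1 we can reach 1, 3, 4, 5, 6, 7, 8, 10, 13. That is one component of size 9.
Total: 2 components.

2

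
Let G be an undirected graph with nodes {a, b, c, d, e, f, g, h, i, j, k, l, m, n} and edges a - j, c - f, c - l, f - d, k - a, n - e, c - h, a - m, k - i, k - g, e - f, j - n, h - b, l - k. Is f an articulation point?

Yes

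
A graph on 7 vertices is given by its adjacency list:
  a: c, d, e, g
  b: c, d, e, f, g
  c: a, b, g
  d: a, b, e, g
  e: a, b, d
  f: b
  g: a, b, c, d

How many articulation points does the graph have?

Removing b increases the component count from 1 to 2, so b is a cut vertex.
By contrast removing e leaves 1 component; it is not a cut vertex. No other vertex is a cut vertex either.

1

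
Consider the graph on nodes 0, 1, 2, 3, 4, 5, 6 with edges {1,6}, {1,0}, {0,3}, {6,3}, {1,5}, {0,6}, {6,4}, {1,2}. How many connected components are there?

1

Starting from 0 we can reach 0, 1, 2, 3, 4, 5, 6. That is one component of size 7.
Total: 1 component.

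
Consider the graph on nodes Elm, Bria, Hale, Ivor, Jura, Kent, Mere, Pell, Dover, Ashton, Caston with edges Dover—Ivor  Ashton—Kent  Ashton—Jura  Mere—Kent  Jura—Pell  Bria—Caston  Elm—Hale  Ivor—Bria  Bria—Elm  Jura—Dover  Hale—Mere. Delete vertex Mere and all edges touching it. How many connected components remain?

With Mere gone, the remaining components are: {Elm, Bria, Hale, Ivor, Jura, Kent, Pell, Dover, Ashton, Caston}.
That is 1 component.

1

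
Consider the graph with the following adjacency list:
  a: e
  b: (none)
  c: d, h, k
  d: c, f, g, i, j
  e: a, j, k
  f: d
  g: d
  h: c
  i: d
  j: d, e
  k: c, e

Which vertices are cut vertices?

Removing c increases the component count from 2 to 3, so c is a cut vertex.
Removing d increases the component count from 2 to 5, so d is a cut vertex.
Removing e increases the component count from 2 to 3, so e is a cut vertex.
By contrast removing h leaves 2 components; it is not a cut vertex. No other vertex is a cut vertex either.

c, d, e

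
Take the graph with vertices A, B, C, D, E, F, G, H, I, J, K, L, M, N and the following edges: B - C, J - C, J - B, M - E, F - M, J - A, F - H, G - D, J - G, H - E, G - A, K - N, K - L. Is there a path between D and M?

No

The component containing D is {A, B, C, D, G, J}, and M is not in it.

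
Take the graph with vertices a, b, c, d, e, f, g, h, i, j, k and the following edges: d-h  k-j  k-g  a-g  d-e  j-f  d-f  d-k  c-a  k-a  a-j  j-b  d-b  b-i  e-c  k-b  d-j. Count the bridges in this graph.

2

The edges on the cycle d-k-a-c-e-d are not bridges since each lies on that cycle.
But removing i-b disconnects i from b; removing h-d disconnects h from d — these are bridges.
That makes 2 bridges.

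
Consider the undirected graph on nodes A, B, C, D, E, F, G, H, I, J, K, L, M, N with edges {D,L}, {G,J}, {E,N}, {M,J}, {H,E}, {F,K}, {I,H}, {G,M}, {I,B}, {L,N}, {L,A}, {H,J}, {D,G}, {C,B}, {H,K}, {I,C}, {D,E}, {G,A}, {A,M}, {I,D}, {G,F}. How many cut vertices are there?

1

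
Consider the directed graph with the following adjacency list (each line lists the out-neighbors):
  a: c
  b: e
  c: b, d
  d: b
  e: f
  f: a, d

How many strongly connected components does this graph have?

1

{a, b, c, d, e, f} are all mutually reachable — one SCC of size 6.
That gives 1 strongly connected component.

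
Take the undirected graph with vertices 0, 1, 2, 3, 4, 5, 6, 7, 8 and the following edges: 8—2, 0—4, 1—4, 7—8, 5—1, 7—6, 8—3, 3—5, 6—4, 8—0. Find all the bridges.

2-8

The edges on the cycle 8-0-4-1-5-3-8 are not bridges since each lies on that cycle.
But removing 2—8 disconnects 2 from 8 — this is a bridge.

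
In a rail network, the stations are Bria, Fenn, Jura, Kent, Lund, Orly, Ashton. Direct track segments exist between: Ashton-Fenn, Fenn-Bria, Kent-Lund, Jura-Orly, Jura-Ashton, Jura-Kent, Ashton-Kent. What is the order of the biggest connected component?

7

Starting from Bria we can reach Bria, Fenn, Jura, Kent, Lund, Orly, Ashton. That is one component of size 7.
The largest has 7 vertices.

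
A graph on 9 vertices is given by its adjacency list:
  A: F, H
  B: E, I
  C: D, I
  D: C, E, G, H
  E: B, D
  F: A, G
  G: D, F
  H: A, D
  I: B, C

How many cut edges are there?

The edges on the cycle D-H-A-F-G-D are not bridges since each lies on that cycle.
Every edge lies on some cycle, so there are no bridges.

0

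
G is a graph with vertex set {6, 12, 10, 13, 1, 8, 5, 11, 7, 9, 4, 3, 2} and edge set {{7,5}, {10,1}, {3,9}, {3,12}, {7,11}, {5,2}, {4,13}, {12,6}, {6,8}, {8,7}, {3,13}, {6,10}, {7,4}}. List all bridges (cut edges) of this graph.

The edges on the cycle 3-12-6-8-7-4-13-3 are not bridges since each lies on that cycle.
But removing 5 - 7 disconnects 5 from 7; removing 10 - 1 disconnects 10 from 1; removing 5 - 2 disconnects 5 from 2; removing 3 - 9 disconnects 3 from 9 — these are bridges.
In total 6 edges are bridges.

1-10, 10-6, 11-7, 2-5, 3-9, 5-7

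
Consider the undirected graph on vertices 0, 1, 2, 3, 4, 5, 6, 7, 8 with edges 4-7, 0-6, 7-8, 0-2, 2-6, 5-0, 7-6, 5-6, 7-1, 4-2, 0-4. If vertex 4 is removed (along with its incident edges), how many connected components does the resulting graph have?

2

With 4 gone, the remaining components are: {3}; {0, 1, 2, 5, 6, 7, 8}.
That is 2 components.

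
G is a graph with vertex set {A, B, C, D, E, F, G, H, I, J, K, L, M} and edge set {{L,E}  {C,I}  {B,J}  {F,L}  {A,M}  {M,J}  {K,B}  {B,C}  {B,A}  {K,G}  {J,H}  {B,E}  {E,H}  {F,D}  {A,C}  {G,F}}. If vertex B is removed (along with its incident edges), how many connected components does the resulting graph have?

With B gone, the remaining components are: {A, C, D, E, F, G, H, I, J, K, L, M}.
That is 1 component.

1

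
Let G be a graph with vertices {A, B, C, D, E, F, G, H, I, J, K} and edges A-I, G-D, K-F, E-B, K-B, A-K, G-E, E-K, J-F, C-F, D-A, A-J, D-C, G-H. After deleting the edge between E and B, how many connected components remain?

1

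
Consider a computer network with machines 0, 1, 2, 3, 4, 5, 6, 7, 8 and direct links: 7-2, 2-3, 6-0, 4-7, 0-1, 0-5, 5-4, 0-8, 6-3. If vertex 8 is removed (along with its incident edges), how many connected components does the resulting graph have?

With 8 gone, the remaining components are: {0, 1, 2, 3, 4, 5, 6, 7}.
That is 1 component.

1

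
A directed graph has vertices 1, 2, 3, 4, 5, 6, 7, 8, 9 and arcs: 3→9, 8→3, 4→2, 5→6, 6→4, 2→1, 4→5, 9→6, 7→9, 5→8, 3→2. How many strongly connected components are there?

{3, 4, 5, 6, 8, 9} are all mutually reachable — one SCC of size 6.
{1} is an SCC by itself.
{7} is an SCC by itself.
{2} is an SCC by itself.
That gives 4 strongly connected components.

4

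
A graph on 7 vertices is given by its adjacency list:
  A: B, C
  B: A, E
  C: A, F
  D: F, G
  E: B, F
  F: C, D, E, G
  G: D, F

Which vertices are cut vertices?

F

Removing F increases the component count from 1 to 2, so F is a cut vertex.
By contrast removing D leaves 1 component; it is not a cut vertex. No other vertex is a cut vertex either.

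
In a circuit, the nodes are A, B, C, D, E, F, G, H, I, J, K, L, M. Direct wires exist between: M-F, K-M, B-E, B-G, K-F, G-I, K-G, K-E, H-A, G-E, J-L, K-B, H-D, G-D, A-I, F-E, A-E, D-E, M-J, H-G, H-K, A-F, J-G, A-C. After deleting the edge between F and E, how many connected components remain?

1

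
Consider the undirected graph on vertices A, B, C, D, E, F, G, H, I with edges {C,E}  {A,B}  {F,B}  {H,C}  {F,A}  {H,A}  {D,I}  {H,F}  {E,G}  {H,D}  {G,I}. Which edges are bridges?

The edges on the cycle H-C-E-G-I-D-H are not bridges since each lies on that cycle.
Every edge lies on some cycle, so there are no bridges.

none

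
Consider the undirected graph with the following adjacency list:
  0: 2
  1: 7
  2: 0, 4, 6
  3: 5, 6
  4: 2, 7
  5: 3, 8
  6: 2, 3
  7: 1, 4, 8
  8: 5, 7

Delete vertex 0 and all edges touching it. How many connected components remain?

1

With 0 gone, the remaining components are: {1, 2, 3, 4, 5, 6, 7, 8}.
That is 1 component.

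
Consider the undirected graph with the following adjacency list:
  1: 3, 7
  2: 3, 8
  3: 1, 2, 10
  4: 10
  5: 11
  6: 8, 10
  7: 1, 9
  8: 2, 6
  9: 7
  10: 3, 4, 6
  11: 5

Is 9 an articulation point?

No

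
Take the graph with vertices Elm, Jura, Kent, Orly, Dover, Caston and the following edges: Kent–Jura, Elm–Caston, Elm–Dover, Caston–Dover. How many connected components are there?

Orly is isolated — a component by itself.
Starting from Jura we can reach Jura, Kent. That is one component of size 2.
Starting from Elm we can reach Elm, Dover, Caston. That is one component of size 3.
Total: 3 components.

3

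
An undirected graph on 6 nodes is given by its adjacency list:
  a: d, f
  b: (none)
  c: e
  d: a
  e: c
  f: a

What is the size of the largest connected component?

3

b is isolated — a component by itself.
Starting from c we can reach c, e. That is one component of size 2.
Starting from a we can reach a, d, f. That is one component of size 3.
The largest has 3 vertices.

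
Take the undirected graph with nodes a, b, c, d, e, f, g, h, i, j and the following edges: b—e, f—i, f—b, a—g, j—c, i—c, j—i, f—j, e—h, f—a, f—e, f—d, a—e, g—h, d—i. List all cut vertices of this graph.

f

Removing f increases the component count from 1 to 2, so f is a cut vertex.
By contrast removing d leaves 1 component; it is not a cut vertex. No other vertex is a cut vertex either.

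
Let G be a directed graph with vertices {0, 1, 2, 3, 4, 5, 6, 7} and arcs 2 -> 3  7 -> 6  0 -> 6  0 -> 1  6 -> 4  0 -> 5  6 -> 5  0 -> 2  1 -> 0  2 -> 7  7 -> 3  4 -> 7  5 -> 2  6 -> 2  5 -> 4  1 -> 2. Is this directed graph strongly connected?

There is no directed path from 4 to 0, so the graph is not strongly connected.

No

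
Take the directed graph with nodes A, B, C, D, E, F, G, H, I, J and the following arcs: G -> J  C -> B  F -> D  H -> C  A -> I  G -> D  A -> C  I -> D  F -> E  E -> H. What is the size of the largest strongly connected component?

1

{D} is an SCC by itself.
{J} is an SCC by itself.
{I} is an SCC by itself.
{A} is an SCC by itself.
{G} is an SCC by itself.
(and 5 more singleton SCCs)
The largest has 1 vertex.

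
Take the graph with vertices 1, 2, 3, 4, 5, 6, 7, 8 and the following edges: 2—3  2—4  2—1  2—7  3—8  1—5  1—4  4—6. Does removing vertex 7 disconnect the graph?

Deleting 7 leaves 1 component (was 1), so 7 is not a cut vertex.

No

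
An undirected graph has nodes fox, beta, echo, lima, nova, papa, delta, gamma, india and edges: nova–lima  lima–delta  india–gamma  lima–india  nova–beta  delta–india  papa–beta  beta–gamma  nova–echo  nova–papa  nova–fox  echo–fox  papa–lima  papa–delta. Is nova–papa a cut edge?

After removing nova–papa, the path nova-lima-papa still connects them, so the edge is not a bridge.

No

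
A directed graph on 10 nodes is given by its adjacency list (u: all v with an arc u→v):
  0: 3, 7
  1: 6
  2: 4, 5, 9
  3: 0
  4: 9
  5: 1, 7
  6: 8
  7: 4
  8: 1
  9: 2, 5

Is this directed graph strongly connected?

No

There is no directed path from 7 to 3, so the graph is not strongly connected.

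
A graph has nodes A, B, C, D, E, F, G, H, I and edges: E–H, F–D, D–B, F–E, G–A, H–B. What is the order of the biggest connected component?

I is isolated — a component by itself.
C is isolated — a component by itself.
Starting from A we can reach A, G. That is one component of size 2.
Starting from B we can reach B, D, E, F, H. That is one component of size 5.
The largest has 5 vertices.

5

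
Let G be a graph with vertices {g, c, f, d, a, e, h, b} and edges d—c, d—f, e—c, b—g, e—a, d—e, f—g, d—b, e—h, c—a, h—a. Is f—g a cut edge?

No

After removing f—g, the path f-d-b-g still connects them, so the edge is not a bridge.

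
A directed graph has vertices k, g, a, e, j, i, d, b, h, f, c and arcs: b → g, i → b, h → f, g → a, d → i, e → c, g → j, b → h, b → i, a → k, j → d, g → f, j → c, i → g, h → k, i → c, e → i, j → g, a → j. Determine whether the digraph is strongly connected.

No

There is no directed path from i to e, so the graph is not strongly connected.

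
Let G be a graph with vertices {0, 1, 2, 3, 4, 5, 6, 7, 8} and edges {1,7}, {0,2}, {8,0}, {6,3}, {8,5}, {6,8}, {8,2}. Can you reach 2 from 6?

From 6 we can reach 0, 2, 3, 5, 6, 8, which includes 2.

Yes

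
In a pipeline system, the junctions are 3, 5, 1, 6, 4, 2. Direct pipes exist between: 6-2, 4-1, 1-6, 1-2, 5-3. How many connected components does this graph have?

2

Starting from 3 we can reach 3, 5. That is one component of size 2.
Starting from 1 we can reach 1, 2, 4, 6. That is one component of size 4.
Total: 2 components.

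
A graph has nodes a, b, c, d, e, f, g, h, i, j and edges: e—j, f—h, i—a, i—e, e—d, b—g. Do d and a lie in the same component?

Yes

From d we can reach a, d, e, i, j, which includes a.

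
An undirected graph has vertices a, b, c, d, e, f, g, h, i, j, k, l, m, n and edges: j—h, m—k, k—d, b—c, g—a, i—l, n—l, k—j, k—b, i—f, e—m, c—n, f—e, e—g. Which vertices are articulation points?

e, g, j, k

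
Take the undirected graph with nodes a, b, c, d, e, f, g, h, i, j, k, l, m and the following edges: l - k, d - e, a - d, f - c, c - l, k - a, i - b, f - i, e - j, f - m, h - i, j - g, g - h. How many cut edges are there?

2

The edges on the cycle f-c-l-k-a-d-e-j-g-h-i-f are not bridges since each lies on that cycle.
But removing i - b disconnects i from b; removing f - m disconnects f from m — these are bridges.
That makes 2 bridges.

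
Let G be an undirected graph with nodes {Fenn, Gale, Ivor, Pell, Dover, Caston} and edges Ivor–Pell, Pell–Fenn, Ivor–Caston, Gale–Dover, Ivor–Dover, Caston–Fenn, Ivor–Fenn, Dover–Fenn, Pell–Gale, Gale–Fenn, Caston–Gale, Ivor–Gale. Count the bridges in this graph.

0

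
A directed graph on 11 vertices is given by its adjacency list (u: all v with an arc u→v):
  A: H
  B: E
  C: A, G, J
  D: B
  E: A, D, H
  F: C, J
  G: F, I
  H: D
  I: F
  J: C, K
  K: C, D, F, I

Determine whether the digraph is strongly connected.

There is no directed path from E to K, so the graph is not strongly connected.

No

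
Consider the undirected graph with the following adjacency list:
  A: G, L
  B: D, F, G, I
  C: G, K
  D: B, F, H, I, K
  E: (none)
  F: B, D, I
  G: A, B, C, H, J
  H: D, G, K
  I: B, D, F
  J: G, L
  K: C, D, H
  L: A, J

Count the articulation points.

Removing G increases the component count from 2 to 3, so G is a cut vertex.
By contrast removing B leaves 2 components; it is not a cut vertex. No other vertex is a cut vertex either.

1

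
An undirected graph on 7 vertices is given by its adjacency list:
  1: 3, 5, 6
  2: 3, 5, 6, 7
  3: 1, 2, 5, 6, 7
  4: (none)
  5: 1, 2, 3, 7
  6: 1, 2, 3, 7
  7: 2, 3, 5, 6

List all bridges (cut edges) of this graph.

The edges on the cycle 2-6-7-5-3-2 are not bridges since each lies on that cycle.
Every edge lies on some cycle, so there are no bridges.

none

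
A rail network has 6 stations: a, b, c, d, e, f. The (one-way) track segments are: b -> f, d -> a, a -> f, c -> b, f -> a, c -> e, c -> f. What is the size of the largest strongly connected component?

2

{a, f} are all mutually reachable — one SCC of size 2.
{d} is an SCC by itself.
{c} is an SCC by itself.
{b} is an SCC by itself.
{e} is an SCC by itself.
The largest has 2 vertices.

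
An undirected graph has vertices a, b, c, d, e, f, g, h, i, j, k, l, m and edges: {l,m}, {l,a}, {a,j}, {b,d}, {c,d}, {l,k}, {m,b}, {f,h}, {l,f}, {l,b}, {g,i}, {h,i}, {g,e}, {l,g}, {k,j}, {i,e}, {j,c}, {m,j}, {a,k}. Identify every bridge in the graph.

none

The edges on the cycle l-f-h-i-e-g-l are not bridges since each lies on that cycle.
Every edge lies on some cycle, so there are no bridges.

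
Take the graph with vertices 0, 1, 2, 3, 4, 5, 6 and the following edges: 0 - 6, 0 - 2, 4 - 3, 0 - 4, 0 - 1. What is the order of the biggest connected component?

6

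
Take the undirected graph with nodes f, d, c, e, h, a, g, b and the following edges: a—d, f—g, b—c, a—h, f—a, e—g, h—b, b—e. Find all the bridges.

a-d, b-c

The edges on the cycle f-a-h-b-e-g-f are not bridges since each lies on that cycle.
But removing b—c disconnects b from c; removing a—d disconnects a from d — these are bridges.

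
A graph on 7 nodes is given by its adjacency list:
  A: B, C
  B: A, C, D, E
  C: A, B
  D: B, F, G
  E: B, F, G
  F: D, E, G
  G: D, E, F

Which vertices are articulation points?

Removing B increases the component count from 1 to 2, so B is a cut vertex.
By contrast removing G leaves 1 component; it is not a cut vertex. No other vertex is a cut vertex either.

B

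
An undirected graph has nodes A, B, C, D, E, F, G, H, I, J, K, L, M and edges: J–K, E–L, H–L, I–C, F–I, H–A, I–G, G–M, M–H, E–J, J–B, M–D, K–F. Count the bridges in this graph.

4

The edges on the cycle E-J-K-F-I-G-M-H-L-E are not bridges since each lies on that cycle.
But removing J–B disconnects J from B; removing A–H disconnects A from H; removing C–I disconnects C from I; removing D–M disconnects D from M — these are bridges.
That makes 4 bridges.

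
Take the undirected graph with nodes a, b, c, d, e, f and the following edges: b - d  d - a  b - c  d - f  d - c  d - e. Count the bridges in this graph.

3

The edges on the cycle b-d-c-b are not bridges since each lies on that cycle.
But removing d - e disconnects d from e; removing d - a disconnects d from a; removing d - f disconnects d from f — these are bridges.
That makes 3 bridges.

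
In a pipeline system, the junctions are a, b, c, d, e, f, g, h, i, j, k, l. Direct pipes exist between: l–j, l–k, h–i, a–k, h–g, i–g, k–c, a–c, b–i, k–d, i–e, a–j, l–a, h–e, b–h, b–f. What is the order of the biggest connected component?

6

Starting from b we can reach b, e, f, g, h, i. That is one component of size 6.
Starting from a we can reach a, c, d, j, k, l. That is one component of size 6.
The largest has 6 vertices.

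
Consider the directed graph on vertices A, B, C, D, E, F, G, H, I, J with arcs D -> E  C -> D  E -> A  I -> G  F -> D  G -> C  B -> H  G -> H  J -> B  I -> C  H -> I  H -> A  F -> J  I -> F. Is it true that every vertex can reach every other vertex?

No

There is no directed path from C to B, so the graph is not strongly connected.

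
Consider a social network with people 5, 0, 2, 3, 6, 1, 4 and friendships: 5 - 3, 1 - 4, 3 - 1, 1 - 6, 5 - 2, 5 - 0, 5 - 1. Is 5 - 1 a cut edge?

After removing 5 - 1, the path 5-3-1 still connects them, so the edge is not a bridge.

No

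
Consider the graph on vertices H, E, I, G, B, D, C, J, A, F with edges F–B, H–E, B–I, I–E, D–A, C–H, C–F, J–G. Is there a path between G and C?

The component containing G is {G, J}, and C is not in it.

No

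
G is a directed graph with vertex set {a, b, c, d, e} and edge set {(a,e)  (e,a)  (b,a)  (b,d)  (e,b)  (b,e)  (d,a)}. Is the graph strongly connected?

There is no directed path from d to c, so the graph is not strongly connected.

No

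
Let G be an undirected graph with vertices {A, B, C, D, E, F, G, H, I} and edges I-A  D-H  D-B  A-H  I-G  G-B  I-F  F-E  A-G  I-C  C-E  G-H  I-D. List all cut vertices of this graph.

Removing I increases the component count from 1 to 2, so I is a cut vertex.
By contrast removing G leaves 1 component; it is not a cut vertex. No other vertex is a cut vertex either.

I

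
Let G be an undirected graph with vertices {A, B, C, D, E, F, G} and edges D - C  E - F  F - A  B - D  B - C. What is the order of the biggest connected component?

G is isolated — a component by itself.
Starting from A we can reach A, E, F. That is one component of size 3.
Starting from B we can reach B, C, D. That is one component of size 3.
The largest has 3 vertices.

3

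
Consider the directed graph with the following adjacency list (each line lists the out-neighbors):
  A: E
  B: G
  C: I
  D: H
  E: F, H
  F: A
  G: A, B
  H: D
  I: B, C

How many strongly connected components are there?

{A, E, F} are all mutually reachable — one SCC of size 3.
{C, I} are all mutually reachable — one SCC of size 2.
{D, H} are all mutually reachable — one SCC of size 2.
{B, G} are all mutually reachable — one SCC of size 2.
That gives 4 strongly connected components.

4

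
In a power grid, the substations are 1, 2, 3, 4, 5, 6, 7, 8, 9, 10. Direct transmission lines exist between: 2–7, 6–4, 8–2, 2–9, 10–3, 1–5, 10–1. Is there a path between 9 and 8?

Yes

From 9 we can reach 2, 7, 8, 9, which includes 8.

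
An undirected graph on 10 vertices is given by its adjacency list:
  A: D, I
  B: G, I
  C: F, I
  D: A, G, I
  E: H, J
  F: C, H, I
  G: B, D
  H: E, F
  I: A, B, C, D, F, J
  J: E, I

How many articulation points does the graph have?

Removing I increases the component count from 1 to 2, so I is a cut vertex.
By contrast removing C leaves 1 component; it is not a cut vertex. No other vertex is a cut vertex either.

1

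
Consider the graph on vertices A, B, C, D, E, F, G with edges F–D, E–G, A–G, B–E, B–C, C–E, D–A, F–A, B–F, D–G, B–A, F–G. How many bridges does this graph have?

0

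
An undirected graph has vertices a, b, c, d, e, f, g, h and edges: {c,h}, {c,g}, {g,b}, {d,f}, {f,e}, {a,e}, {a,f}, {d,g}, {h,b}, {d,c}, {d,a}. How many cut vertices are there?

1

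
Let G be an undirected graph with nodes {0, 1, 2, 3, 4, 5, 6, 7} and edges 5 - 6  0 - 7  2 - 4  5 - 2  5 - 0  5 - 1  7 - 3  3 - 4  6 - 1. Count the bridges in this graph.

The edges on the cycle 5-6-1-5 are not bridges since each lies on that cycle.
Every edge lies on some cycle, so there are no bridges.

0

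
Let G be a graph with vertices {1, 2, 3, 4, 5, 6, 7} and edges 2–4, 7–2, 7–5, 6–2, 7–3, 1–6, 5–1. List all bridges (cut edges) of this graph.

The edges on the cycle 7-5-1-6-2-7 are not bridges since each lies on that cycle.
But removing 2–4 disconnects 2 from 4; removing 7–3 disconnects 7 from 3 — these are bridges.

2-4, 3-7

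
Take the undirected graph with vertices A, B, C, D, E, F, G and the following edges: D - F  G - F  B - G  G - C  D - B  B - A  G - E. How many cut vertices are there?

2

Removing B increases the component count from 1 to 2, so B is a cut vertex.
Removing G increases the component count from 1 to 3, so G is a cut vertex.
By contrast removing C leaves 1 component; it is not a cut vertex. No other vertex is a cut vertex either.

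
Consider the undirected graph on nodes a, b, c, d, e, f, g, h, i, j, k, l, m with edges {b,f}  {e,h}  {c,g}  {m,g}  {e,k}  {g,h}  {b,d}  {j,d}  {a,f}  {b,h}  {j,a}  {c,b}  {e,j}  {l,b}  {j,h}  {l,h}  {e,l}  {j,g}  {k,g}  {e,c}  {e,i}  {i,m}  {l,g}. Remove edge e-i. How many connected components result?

1

e and i are still connected via e-j-g-m-i, so the component count stays at 1.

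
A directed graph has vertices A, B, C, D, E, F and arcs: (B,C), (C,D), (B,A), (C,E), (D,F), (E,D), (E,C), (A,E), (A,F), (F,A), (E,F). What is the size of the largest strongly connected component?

5

{A, C, D, E, F} are all mutually reachable — one SCC of size 5.
{B} is an SCC by itself.
The largest has 5 vertices.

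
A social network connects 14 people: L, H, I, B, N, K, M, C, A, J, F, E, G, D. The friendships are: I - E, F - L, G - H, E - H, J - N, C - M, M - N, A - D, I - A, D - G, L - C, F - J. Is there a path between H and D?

Yes

From H we can reach A, D, E, G, H, I, which includes D.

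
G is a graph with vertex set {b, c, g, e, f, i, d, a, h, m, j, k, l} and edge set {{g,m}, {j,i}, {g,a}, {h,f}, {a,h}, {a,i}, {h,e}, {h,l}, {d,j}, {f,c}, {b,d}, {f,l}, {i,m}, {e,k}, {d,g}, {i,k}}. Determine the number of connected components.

1

Starting from a we can reach a, b, c, d, e, f, g, h, i, j, k, l, m. That is one component of size 13.
Total: 1 component.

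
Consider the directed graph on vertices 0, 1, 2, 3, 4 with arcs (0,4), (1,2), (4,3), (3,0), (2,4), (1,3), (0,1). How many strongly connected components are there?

1

{0, 1, 2, 3, 4} are all mutually reachable — one SCC of size 5.
That gives 1 strongly connected component.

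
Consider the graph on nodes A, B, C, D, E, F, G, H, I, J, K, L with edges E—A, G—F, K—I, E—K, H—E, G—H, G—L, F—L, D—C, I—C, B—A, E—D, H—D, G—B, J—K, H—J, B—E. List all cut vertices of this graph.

G

Removing G increases the component count from 1 to 2, so G is a cut vertex.
By contrast removing F leaves 1 component; it is not a cut vertex. No other vertex is a cut vertex either.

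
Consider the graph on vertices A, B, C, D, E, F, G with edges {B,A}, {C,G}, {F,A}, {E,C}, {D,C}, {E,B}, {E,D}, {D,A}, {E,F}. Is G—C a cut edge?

Yes

Removing G—C leaves no path between G and C: the component count goes from 1 to 2. So it is a bridge.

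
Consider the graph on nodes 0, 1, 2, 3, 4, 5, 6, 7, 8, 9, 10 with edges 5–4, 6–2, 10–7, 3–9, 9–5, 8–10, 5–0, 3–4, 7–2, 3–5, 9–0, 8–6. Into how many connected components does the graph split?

3

1 is isolated — a component by itself.
Starting from 0 we can reach 0, 3, 4, 5, 9. That is one component of size 5.
Starting from 2 we can reach 2, 6, 7, 8, 10. That is one component of size 5.
Total: 3 components.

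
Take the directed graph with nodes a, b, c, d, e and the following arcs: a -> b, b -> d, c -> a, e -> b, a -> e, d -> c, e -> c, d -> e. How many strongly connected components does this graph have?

{a, b, c, d, e} are all mutually reachable — one SCC of size 5.
That gives 1 strongly connected component.

1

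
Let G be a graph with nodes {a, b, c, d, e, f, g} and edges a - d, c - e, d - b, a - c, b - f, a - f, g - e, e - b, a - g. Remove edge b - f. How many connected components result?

1

b and f are still connected via b-d-a-f, so the component count stays at 1.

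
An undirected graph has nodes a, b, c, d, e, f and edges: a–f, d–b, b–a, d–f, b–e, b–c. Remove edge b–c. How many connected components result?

Before removal there is 1 component.
b–c is a bridge — removing it separates b's side from c's side.
After removal: 2 components.

2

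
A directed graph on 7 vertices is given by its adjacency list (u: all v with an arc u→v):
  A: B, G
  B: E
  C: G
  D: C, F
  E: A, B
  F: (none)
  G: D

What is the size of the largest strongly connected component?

3

{A, B, E} are all mutually reachable — one SCC of size 3.
{C, D, G} are all mutually reachable — one SCC of size 3.
{F} is an SCC by itself.
The largest has 3 vertices.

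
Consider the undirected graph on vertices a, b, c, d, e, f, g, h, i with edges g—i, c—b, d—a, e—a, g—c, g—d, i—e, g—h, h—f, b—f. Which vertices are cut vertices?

g

Removing g increases the component count from 1 to 2, so g is a cut vertex.
By contrast removing c leaves 1 component; it is not a cut vertex. No other vertex is a cut vertex either.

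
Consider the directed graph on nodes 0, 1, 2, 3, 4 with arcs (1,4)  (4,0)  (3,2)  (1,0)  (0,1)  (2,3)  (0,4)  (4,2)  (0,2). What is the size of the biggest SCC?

3

{0, 1, 4} are all mutually reachable — one SCC of size 3.
{2, 3} are all mutually reachable — one SCC of size 2.
The largest has 3 vertices.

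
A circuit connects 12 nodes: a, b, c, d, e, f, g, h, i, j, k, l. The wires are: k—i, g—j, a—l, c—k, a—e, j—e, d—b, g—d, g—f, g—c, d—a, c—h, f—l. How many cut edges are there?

5

The edges on the cycle g-d-a-e-j-g are not bridges since each lies on that cycle.
But removing b—d disconnects b from d; removing g—c disconnects g from c; removing h—c disconnects h from c; removing k—c disconnects k from c — these are bridges.
In total 5 edges are bridges.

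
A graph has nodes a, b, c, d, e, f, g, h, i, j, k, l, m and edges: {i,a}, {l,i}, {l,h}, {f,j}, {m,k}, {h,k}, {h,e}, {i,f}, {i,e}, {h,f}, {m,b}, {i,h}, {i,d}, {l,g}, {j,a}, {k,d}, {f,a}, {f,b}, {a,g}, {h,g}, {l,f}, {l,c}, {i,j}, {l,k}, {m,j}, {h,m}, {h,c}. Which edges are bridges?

The edges on the cycle l-i-h-m-j-f-l are not bridges since each lies on that cycle.
Every edge lies on some cycle, so there are no bridges.

none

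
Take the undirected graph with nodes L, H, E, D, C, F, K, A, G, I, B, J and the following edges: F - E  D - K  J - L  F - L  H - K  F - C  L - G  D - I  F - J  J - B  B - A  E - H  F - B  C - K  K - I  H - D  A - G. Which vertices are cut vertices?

Removing F increases the component count from 1 to 2, so F is a cut vertex.
By contrast removing G leaves 1 component; it is not a cut vertex. No other vertex is a cut vertex either.

F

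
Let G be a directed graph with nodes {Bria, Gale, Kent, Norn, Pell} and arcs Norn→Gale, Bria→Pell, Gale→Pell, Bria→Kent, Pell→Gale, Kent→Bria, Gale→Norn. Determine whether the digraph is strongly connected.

No

There is no directed path from Pell to Kent, so the graph is not strongly connected.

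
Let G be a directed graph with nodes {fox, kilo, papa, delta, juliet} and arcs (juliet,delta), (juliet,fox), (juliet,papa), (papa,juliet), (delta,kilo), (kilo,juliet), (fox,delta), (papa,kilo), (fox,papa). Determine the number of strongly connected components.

1

{fox, kilo, papa, delta, juliet} are all mutually reachable — one SCC of size 5.
That gives 1 strongly connected component.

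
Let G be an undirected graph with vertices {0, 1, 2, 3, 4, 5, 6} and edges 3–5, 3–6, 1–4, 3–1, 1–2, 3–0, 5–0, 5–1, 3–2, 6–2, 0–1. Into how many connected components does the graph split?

Starting from 0 we can reach 0, 1, 2, 3, 4, 5, 6. That is one component of size 7.
Total: 1 component.

1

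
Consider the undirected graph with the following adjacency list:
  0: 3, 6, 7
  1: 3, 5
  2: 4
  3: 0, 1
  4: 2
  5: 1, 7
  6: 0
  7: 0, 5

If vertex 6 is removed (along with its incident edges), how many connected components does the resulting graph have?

2

With 6 gone, the remaining components are: {2, 4}; {0, 1, 3, 5, 7}.
That is 2 components.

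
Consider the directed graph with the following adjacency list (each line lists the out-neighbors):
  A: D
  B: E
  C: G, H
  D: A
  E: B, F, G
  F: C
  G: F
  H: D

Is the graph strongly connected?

No

There is no directed path from H to E, so the graph is not strongly connected.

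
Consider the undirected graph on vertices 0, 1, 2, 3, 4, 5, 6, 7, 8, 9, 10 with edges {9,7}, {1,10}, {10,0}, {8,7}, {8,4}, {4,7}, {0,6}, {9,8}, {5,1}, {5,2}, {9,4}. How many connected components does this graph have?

3 is isolated — a component by itself.
Starting from 4 we can reach 4, 7, 8, 9. That is one component of size 4.
Starting from 0 we can reach 0, 1, 2, 5, 6, 10. That is one component of size 6.
Total: 3 components.

3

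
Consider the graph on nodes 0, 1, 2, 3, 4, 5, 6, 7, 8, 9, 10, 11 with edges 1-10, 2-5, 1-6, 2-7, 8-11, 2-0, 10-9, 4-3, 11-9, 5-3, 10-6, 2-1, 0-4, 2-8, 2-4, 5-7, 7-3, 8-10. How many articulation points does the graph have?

1

Removing 2 increases the component count from 1 to 2, so 2 is a cut vertex.
By contrast removing 9 leaves 1 component; it is not a cut vertex. No other vertex is a cut vertex either.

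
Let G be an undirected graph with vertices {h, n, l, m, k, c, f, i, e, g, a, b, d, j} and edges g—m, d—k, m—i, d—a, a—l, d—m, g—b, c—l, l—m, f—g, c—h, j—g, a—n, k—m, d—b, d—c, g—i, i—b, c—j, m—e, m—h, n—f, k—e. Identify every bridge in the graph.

The edges on the cycle d-a-l-m-k-d are not bridges since each lies on that cycle.
Every edge lies on some cycle, so there are no bridges.

none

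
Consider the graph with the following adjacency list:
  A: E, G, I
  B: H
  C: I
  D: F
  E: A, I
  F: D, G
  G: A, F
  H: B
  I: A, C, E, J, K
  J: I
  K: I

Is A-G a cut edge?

Removing A-G leaves no path between A and G: the component count goes from 2 to 3. So it is a bridge.

Yes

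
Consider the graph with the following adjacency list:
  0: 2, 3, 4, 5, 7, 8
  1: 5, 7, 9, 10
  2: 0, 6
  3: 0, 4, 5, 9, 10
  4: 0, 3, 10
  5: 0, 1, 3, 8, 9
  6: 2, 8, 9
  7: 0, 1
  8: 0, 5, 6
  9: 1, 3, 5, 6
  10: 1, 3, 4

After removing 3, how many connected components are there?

With 3 gone, the remaining components are: {0, 1, 2, 4, 5, 6, 7, 8, 9, 10}.
That is 1 component.

1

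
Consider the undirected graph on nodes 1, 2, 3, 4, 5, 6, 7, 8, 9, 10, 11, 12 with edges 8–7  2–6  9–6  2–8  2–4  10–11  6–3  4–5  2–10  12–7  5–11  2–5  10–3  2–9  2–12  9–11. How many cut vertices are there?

Removing 2 increases the component count from 2 to 3, so 2 is a cut vertex.
By contrast removing 12 leaves 2 components; it is not a cut vertex. No other vertex is a cut vertex either.

1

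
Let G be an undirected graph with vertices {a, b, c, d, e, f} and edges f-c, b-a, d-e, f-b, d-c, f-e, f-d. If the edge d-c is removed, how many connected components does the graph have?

1

d and c are still connected via d-f-c, so the component count stays at 1.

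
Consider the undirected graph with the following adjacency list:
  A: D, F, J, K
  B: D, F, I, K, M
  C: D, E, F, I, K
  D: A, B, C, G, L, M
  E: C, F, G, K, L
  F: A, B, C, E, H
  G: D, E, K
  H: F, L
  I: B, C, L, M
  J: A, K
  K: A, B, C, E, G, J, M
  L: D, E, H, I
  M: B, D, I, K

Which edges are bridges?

The edges on the cycle K-E-L-D-A-K are not bridges since each lies on that cycle.
Every edge lies on some cycle, so there are no bridges.

none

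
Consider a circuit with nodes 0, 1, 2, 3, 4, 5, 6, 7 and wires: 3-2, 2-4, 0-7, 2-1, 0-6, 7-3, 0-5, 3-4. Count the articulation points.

4

Removing 0 increases the component count from 1 to 3, so 0 is a cut vertex.
Removing 2 increases the component count from 1 to 2, so 2 is a cut vertex.
Removing 3 increases the component count from 1 to 2, so 3 is a cut vertex.
Likewise 7 is a cut vertex.
By contrast removing 5 leaves 1 component; it is not a cut vertex. No other vertex is a cut vertex either.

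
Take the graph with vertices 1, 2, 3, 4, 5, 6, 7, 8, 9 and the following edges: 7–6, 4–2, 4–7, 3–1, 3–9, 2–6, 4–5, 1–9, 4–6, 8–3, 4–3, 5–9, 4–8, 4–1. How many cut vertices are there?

Removing 4 increases the component count from 1 to 2, so 4 is a cut vertex.
By contrast removing 7 leaves 1 component; it is not a cut vertex. No other vertex is a cut vertex either.

1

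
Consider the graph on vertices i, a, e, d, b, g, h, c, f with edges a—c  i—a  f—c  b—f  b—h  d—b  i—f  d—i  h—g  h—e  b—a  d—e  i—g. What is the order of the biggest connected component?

9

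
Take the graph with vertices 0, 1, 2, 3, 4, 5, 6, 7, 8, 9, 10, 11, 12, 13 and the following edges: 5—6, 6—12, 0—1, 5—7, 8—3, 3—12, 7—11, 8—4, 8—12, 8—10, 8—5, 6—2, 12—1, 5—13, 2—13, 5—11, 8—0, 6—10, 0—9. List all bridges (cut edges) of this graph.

The edges on the cycle 5-7-11-5 are not bridges since each lies on that cycle.
But removing 9—0 disconnects 9 from 0; removing 8—4 disconnects 8 from 4 — these are bridges.

0-9, 4-8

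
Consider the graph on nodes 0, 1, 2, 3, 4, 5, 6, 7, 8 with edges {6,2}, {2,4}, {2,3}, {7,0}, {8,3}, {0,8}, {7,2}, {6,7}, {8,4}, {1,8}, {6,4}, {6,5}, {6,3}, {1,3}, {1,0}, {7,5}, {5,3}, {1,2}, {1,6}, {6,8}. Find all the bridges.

The edges on the cycle 1-6-7-0-8-1 are not bridges since each lies on that cycle.
Every edge lies on some cycle, so there are no bridges.

none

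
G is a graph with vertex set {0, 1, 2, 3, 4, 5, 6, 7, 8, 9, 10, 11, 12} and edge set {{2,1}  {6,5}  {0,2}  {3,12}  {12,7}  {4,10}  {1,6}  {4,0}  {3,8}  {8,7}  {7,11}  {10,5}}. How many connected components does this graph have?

9 is isolated — a component by itself.
Starting from 3 we can reach 3, 7, 8, 11, 12. That is one component of size 5.
Starting from 0 we can reach 0, 1, 2, 4, 5, 6, 10. That is one component of size 7.
Total: 3 components.

3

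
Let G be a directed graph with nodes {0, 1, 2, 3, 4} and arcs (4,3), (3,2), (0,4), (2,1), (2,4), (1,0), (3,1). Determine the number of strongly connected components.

1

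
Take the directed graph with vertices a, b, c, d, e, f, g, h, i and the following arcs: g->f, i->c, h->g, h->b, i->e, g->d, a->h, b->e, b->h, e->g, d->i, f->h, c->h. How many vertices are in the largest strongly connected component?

8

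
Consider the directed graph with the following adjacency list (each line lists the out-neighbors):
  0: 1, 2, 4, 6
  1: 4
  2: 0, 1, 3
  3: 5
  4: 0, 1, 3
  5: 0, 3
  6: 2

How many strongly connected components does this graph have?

{0, 1, 2, 3, 4, 5, 6} are all mutually reachable — one SCC of size 7.
That gives 1 strongly connected component.

1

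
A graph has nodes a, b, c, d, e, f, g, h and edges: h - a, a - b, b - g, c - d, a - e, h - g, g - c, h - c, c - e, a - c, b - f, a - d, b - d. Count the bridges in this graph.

1

The edges on the cycle a-b-d-a are not bridges since each lies on that cycle.
But removing f - b disconnects f from b — this is a bridge.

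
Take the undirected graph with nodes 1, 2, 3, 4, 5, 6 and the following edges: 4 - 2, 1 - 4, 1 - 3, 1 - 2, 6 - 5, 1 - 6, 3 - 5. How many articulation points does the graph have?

1

Removing 1 increases the component count from 1 to 2, so 1 is a cut vertex.
By contrast removing 2 leaves 1 component; it is not a cut vertex. No other vertex is a cut vertex either.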